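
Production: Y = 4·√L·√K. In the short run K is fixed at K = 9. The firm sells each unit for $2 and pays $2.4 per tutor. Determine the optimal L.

With K = 9, MP_L = (1/2)·4·L^(-1/2)·9^(1/2) = 6·L^(-1/2).
Profit maximization for a price taker requires P·MP_L = w: 2·6·L^(-1/2) = 2.4.
So L^(-1/2) = 0.2, which gives L = 25.

L* = 25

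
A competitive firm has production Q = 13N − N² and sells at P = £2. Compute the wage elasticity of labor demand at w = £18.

From P·MP_N = w with MP_N = 13 − 2N, labor demand is N(w) = (13 − w/2)/2.
dN/dw = −1/(4) = -0.25.
At w = 18, N = 2, so ε = (dN/dw)·(w/N) = (-0.25)·(18/2) = -2.25.

ε = -2.25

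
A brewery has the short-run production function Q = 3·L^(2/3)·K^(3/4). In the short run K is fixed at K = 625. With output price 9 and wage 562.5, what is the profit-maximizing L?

With K = 625, MP_L = (2/3)·3·L^(-1/3)·625^(3/4) = 250·L^(-1/3).
Profit maximization for a price taker requires P·MP_L = w: 9·250·L^(-1/3) = 562.5.
So L^(-1/3) = 0.25, which gives L = 64.

L* = 64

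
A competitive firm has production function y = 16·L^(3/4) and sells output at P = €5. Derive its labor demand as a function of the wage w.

L(w) = (60/w)^(4)

MP_L = (3/4)·16·L^(-1/4) = 12·L^(-1/4).
Setting P·MP_L = w: 60·L^(-1/4) = w.
Solving for L: L^(-1/4) = w/60, so L = (60/w)^(4).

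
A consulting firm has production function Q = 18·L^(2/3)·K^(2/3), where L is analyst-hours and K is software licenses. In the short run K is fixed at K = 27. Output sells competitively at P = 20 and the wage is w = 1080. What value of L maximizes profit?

With K = 27, MP_L = (2/3)·18·L^(-1/3)·27^(2/3) = 108·L^(-1/3).
Profit maximization for a price taker requires P·MP_L = w: 20·108·L^(-1/3) = 1080.
So L^(-1/3) = 0.5, which gives L = 8.

L* = 8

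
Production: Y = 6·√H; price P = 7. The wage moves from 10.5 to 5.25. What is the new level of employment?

H* = 16

From P·MP_H = w with MP_H = 3·H^(-1/2), the labor demand is H(w) = (21/w)^(2).
At w = 10.5: H = 4. At w = 5.25: H = 16.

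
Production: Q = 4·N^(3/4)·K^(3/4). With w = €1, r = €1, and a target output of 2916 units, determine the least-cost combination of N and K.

N* = 81, K* = 81

Cost minimization requires the marginal rate of technical substitution to equal the input-price ratio: MP_N/MP_K = w/r.
Here MP_N/MP_K = (3/4)·(K/N)/(3/4) = (K/N). Setting this equal to 1/1 = 1 gives K = N.
Substituting into Q = 2916: 4·N^(3/4)·(N)^(3/4) = 2916.
Solving, N = 81 and K = 81.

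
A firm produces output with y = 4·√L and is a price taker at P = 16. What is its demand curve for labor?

MP_L = (1/2)·4·L^(-1/2) = 2·L^(-1/2).
Setting P·MP_L = w: 32·L^(-1/2) = w.
Solving for L: L^(-1/2) = w/32, so L = (32/w)^(2).

L(w) = 1024/w²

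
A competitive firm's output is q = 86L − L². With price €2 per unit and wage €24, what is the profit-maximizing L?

The marginal product of L is MP_L = 86 − 2L.
A price-taking firm hires until the value of the marginal product equals the wage: P·MP_L = w, so 2·(86 − 2L) = 24.
Then 86 − 2L = 12, giving L = 37.

L* = 37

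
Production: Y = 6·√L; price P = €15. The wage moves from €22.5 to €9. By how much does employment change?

From P·MP_L = w with MP_L = 3·L^(-1/2), the labor demand is L(w) = (45/w)^(2).
At w = 22.5: L = 4. At w = 9: L = 25.
ΔL = 25 − 4 = 21.

ΔL = 21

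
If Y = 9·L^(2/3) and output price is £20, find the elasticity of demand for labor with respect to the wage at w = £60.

ε = -3

MP_L = (2/3)·9·L^(-1/3), so P·MP_L = w gives 120·L^(-1/3) = w.
Solving, L(w) = (120/w)^(3). This is a constant-elasticity form: L ∝ w^(−3), so ε = −3.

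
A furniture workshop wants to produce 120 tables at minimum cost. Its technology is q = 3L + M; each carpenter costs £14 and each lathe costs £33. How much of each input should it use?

L* = 40, M* = 0

The inputs are perfect substitutes, so the firm uses whichever has the lower cost per unit of output.
Cost per unit of output via L is 14/3; via M it is 33. L is cheaper.
Producing q = 120 with L alone: L = 40, M = 0.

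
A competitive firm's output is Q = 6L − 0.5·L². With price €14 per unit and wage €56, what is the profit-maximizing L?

L* = 2

The marginal product of L is MP_L = 6 − L.
A price-taking firm hires until the value of the marginal product equals the wage: P·MP_L = w, so 14·(6 − L) = 56.
Then 6 − L = 4, giving L = 2.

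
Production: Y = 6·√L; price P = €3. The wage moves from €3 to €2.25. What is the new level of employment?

From P·MP_L = w with MP_L = 3·L^(-1/2), the labor demand is L(w) = (9/w)^(2).
At w = 3: L = 9. At w = 2.25: L = 16.

L* = 16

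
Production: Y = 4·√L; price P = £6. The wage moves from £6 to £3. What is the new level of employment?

L* = 16

From P·MP_L = w with MP_L = 2·L^(-1/2), the labor demand is L(w) = (12/w)^(2).
At w = 6: L = 4. At w = 3: L = 16.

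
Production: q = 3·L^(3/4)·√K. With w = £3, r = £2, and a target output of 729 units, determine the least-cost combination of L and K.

L* = 81, K* = 81

Cost minimization requires the marginal rate of technical substitution to equal the input-price ratio: MP_L/MP_K = w/r.
Here MP_L/MP_K = (3/4)·(K/L)/(1/2) = 1.5·(K/L). Setting this equal to 3/2 = 1.5 gives K = L.
Substituting into q = 729: 3·L^(3/4)·(L)^(1/2) = 729.
Solving, L = 81 and K = 81.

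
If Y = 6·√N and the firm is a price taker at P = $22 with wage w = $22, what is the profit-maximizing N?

MP_N = (1/2)·6·N^(-1/2) = 3·N^(-1/2).
Profit maximization for a price taker requires P·MP_N = w: 22·3·N^(-1/2) = 22.
So N^(-1/2) = 1/3, which gives N = 9.

N* = 9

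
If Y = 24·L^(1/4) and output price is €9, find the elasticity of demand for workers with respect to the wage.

MP_L = (1/4)·24·L^(-3/4), so P·MP_L = w gives 54·L^(-3/4) = w.
Solving, L(w) = (54/w)^(4/3). This is a constant-elasticity form: L ∝ w^(−4/3), so ε = −4/3.

ε = -4/3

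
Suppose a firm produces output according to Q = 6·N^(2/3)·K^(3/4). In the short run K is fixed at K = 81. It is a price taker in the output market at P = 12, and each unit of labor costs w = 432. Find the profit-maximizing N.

With K = 81, MP_N = (2/3)·6·N^(-1/3)·81^(3/4) = 108·N^(-1/3).
Profit maximization for a price taker requires P·MP_N = w: 12·108·N^(-1/3) = 432.
So N^(-1/3) = 1/3, which gives N = 27.

N* = 27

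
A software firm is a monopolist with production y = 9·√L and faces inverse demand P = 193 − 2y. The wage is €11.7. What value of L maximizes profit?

L* = 25

Marginal revenue from the inverse demand is MR = 193 − 4y.
The marginal product is MP_L = 4.5·L^(-1/2).
A monopolist hires until marginal revenue product equals the wage: MR·MP_L = w.
At L, y = 9·√L. Substituting and solving: (193 − 36·√L)·4.5·L^(-1/2) = 11.7 gives L = 25.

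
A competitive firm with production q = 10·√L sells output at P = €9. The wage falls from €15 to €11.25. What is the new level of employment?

From P·MP_L = w with MP_L = 5·L^(-1/2), the labor demand is L(w) = (45/w)^(2).
At w = 15: L = 9. At w = 11.25: L = 16.

L* = 16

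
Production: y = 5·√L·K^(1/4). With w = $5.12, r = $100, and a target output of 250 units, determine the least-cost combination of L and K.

Cost minimization requires the marginal rate of technical substitution to equal the input-price ratio: MP_L/MP_K = w/r.
Here MP_L/MP_K = (1/2)·(K/L)/(1/4) = 2·(K/L). Setting this equal to 5.12/100 = 0.0512 gives K = 0.0256L.
Substituting into y = 250: 5·L^(1/2)·(0.0256L)^(1/4) = 250.
Solving, L = 625 and K = 16.

L* = 625, K* = 16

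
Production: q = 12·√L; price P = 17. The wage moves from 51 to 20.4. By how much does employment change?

From P·MP_L = w with MP_L = 6·L^(-1/2), the labor demand is L(w) = (102/w)^(2).
At w = 51: L = 4. At w = 20.4: L = 25.
ΔL = 25 − 4 = 21.

ΔL = 21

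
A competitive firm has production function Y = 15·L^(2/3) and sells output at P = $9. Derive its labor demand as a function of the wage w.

MP_L = (2/3)·15·L^(-1/3) = 10·L^(-1/3).
Setting P·MP_L = w: 90·L^(-1/3) = w.
Solving for L: L^(-1/3) = w/90, so L = (90/w)^(3).

L(w) = 729000/w³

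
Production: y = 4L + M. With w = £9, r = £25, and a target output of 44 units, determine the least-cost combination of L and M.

The inputs are perfect substitutes, so the firm uses whichever has the lower cost per unit of output.
Cost per unit of output via L is 2.25; via M it is 25. L is cheaper.
Producing y = 44 with L alone: L = 11, M = 0.

L* = 11, M* = 0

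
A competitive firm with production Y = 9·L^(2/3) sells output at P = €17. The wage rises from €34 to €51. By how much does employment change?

ΔL = -19

From P·MP_L = w with MP_L = 6·L^(-1/3), the labor demand is L(w) = (102/w)^(3).
At w = 34: L = 27. At w = 51: L = 8.
ΔL = 8 − 27 = -19.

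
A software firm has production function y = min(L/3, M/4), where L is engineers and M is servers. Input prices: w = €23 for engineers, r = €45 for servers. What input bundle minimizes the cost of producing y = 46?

With a fixed-proportions technology, the cost-minimizing bundle uses no slack in either input: L/3 = M/4 = y.
So L = 3·46 = 138 and M = 4·46 = 184.

L* = 138, M* = 184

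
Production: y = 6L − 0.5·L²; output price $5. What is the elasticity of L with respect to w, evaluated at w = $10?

ε = -0.5

From P·MP_L = w with MP_L = 6 − L, labor demand is L(w) = 6 − w/5.
dL/dw = −1/(5) = -0.2.
At w = 10, L = 4, so ε = (dL/dw)·(w/L) = (-0.2)·(10/4) = -0.5.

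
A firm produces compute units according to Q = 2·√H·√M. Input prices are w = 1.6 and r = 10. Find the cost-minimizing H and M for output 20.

Cost minimization requires the marginal rate of technical substitution to equal the input-price ratio: MP_H/MP_M = w/r.
Here MP_H/MP_M = (1/2)·(M/H)/(1/2) = (M/H). Setting this equal to 1.6/10 = 0.16 gives M = 0.16H.
Substituting into Q = 20: 2·H^(1/2)·(0.16H)^(1/2) = 20.
Solving, H = 25 and M = 4.

H* = 25, M* = 4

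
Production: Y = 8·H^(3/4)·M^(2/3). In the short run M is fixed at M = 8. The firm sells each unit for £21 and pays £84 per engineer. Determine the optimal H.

With M = 8, MP_H = (3/4)·8·H^(-1/4)·8^(2/3) = 24·H^(-1/4).
Profit maximization for a price taker requires P·MP_H = w: 21·24·H^(-1/4) = 84.
So H^(-1/4) = 1/6, which gives H = 1296.

H* = 1296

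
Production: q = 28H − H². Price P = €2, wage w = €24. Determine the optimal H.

The marginal product of H is MP_H = 28 − 2H.
A price-taking firm hires until the value of the marginal product equals the wage: P·MP_H = w, so 2·(28 − 2H) = 24.
Then 28 − 2H = 12, giving H = 8.

H* = 8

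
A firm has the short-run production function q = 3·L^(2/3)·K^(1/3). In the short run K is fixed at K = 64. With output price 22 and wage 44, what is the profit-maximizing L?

L* = 64

With K = 64, MP_L = (2/3)·3·L^(-1/3)·64^(1/3) = 8·L^(-1/3).
Profit maximization for a price taker requires P·MP_L = w: 22·8·L^(-1/3) = 44.
So L^(-1/3) = 0.25, which gives L = 64.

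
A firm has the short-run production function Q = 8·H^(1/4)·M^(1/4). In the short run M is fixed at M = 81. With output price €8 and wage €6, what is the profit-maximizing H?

H* = 16

With M = 81, MP_H = (1/4)·8·H^(-3/4)·81^(1/4) = 6·H^(-3/4).
Profit maximization for a price taker requires P·MP_H = w: 8·6·H^(-3/4) = 6.
So H^(-3/4) = 0.125, which gives H = 16.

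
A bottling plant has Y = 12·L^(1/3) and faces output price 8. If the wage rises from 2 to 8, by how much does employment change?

ΔL = -56

From P·MP_L = w with MP_L = 4·L^(-2/3), the labor demand is L(w) = (32/w)^(3/2).
At w = 2: L = 64. At w = 8: L = 8.
ΔL = 8 − 64 = -56.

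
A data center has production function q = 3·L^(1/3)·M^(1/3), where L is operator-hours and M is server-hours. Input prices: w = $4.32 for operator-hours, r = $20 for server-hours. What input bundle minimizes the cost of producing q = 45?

Cost minimization requires the marginal rate of technical substitution to equal the input-price ratio: MP_L/MP_M = w/r.
Here MP_L/MP_M = (1/3)·(M/L)/(1/3) = (M/L). Setting this equal to 4.32/20 = 0.216 gives M = 0.216L.
Substituting into q = 45: 3·L^(1/3)·(0.216L)^(1/3) = 45.
Solving, L = 125 and M = 27.

L* = 125, M* = 27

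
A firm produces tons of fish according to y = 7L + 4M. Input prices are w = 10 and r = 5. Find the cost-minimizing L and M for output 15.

L* = 0, M* = 3.75

The inputs are perfect substitutes, so the firm uses whichever has the lower cost per unit of output.
Cost per unit of output via L is w/7 = 10/7; via M it is r/4 = 1.25. M is cheaper.
Producing y = 15 with M alone: L = 0, M = 3.75.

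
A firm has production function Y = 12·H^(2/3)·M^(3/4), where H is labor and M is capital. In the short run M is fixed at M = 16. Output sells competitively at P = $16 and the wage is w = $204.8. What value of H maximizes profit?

With M = 16, MP_H = (2/3)·12·H^(-1/3)·16^(3/4) = 64·H^(-1/3).
Profit maximization for a price taker requires P·MP_H = w: 16·64·H^(-1/3) = 204.8.
So H^(-1/3) = 0.2, which gives H = 125.

H* = 125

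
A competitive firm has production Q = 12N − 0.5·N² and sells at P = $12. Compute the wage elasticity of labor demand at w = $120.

ε = -5

From P·MP_N = w with MP_N = 12 − N, labor demand is N(w) = 12 − w/12.
dN/dw = −1/(12) = -1/12.
At w = 120, N = 2, so ε = (dN/dw)·(w/N) = (-1/12)·(120/2) = -5.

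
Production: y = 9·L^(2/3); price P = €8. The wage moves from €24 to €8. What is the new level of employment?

L* = 216

From P·MP_L = w with MP_L = 6·L^(-1/3), the labor demand is L(w) = (48/w)^(3).
At w = 24: L = 8. At w = 8: L = 216.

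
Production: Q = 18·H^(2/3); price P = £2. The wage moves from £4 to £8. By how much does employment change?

From P·MP_H = w with MP_H = 12·H^(-1/3), the labor demand is H(w) = (24/w)^(3).
At w = 4: H = 216. At w = 8: H = 27.
ΔH = 27 − 216 = -189.

ΔH = -189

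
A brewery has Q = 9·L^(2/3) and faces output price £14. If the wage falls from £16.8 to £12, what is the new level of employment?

From P·MP_L = w with MP_L = 6·L^(-1/3), the labor demand is L(w) = (84/w)^(3).
At w = 16.8: L = 125. At w = 12: L = 343.

L* = 343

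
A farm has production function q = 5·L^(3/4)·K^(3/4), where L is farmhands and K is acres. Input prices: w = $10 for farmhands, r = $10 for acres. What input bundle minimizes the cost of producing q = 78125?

Cost minimization requires the marginal rate of technical substitution to equal the input-price ratio: MP_L/MP_K = w/r.
Here MP_L/MP_K = (3/4)·(K/L)/(3/4) = (K/L). Setting this equal to 10/10 = 1 gives K = L.
Substituting into q = 78125: 5·L^(3/4)·(L)^(3/4) = 78125.
Solving, L = 625 and K = 625.

L* = 625, K* = 625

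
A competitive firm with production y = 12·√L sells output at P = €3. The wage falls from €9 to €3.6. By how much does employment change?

From P·MP_L = w with MP_L = 6·L^(-1/2), the labor demand is L(w) = (18/w)^(2).
At w = 9: L = 4. At w = 3.6: L = 25.
ΔL = 25 − 4 = 21.

ΔL = 21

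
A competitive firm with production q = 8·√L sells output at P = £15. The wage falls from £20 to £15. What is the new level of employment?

From P·MP_L = w with MP_L = 4·L^(-1/2), the labor demand is L(w) = (60/w)^(2).
At w = 20: L = 9. At w = 15: L = 16.

L* = 16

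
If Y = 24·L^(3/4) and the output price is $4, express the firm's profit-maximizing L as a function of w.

L(w) = (72/w)^(4)

MP_L = (3/4)·24·L^(-1/4) = 18·L^(-1/4).
Setting P·MP_L = w: 72·L^(-1/4) = w.
Solving for L: L^(-1/4) = w/72, so L = (72/w)^(4).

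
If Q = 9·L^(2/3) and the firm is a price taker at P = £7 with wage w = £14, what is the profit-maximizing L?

L* = 27

MP_L = (2/3)·9·L^(-1/3) = 6·L^(-1/3).
Profit maximization for a price taker requires P·MP_L = w: 7·6·L^(-1/3) = 14.
So L^(-1/3) = 1/3, which gives L = 27.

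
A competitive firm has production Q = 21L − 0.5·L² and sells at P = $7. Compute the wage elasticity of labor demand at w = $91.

From P·MP_L = w with MP_L = 21 − L, labor demand is L(w) = 21 − w/7.
dL/dw = −1/(7) = -1/7.
At w = 91, L = 8, so ε = (dL/dw)·(w/L) = (-1/7)·(91/8) = -1.625.

ε = -1.625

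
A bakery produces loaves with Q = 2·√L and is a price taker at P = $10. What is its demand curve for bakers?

MP_L = (1/2)·2·L^(-1/2) = L^(-1/2).
Setting P·MP_L = w: 10·L^(-1/2) = w.
Solving for L: L^(-1/2) = w/10, so L = (10/w)^(2).

L(w) = 100/w²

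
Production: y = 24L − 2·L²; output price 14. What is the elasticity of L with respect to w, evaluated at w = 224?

ε = -2

From P·MP_L = w with MP_L = 24 − 4L, labor demand is L(w) = (24 − w/14)/4.
dL/dw = −1/(56) = -1/56.
At w = 224, L = 2, so ε = (dL/dw)·(w/L) = (-1/56)·(224/2) = -2.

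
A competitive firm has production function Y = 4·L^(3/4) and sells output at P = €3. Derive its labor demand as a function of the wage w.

L(w) = 6561/w^(4)

MP_L = (3/4)·4·L^(-1/4) = 3·L^(-1/4).
Setting P·MP_L = w: 9·L^(-1/4) = w.
Solving for L: L^(-1/4) = w/9, so L = (9/w)^(4).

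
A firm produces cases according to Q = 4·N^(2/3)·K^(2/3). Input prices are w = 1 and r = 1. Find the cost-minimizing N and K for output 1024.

Cost minimization requires the marginal rate of technical substitution to equal the input-price ratio: MP_N/MP_K = w/r.
Here MP_N/MP_K = (2/3)·(K/N)/(2/3) = (K/N). Setting this equal to 1/1 = 1 gives K = N.
Substituting into Q = 1024: 4·N^(2/3)·(N)^(2/3) = 1024.
Solving, N = 64 and K = 64.

N* = 64, K* = 64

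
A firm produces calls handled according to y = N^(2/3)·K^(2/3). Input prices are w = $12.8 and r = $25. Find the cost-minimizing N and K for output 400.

Cost minimization requires the marginal rate of technical substitution to equal the input-price ratio: MP_N/MP_K = w/r.
Here MP_N/MP_K = (2/3)·(K/N)/(2/3) = (K/N). Setting this equal to 12.8/25 = 0.512 gives K = 0.512N.
Substituting into y = 400: N^(2/3)·(0.512N)^(2/3) = 400.
Solving, N = 125 and K = 64.

N* = 125, K* = 64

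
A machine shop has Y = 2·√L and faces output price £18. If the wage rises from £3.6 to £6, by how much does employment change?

ΔL = -16

From P·MP_L = w with MP_L = L^(-1/2), the labor demand is L(w) = (18/w)^(2).
At w = 3.6: L = 25. At w = 6: L = 9.
ΔL = 9 − 25 = -16.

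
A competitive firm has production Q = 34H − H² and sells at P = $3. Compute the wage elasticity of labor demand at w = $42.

From P·MP_H = w with MP_H = 34 − 2H, labor demand is H(w) = (34 − w/3)/2.
dH/dw = −1/(6) = -1/6.
At w = 42, H = 10, so ε = (dH/dw)·(w/H) = (-1/6)·(42/10) = -0.7.

ε = -0.7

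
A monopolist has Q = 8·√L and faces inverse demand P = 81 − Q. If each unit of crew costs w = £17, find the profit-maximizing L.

L* = 16

Marginal revenue from the inverse demand is MR = 81 − 2Q.
The marginal product is MP_L = 4·L^(-1/2).
A monopolist hires until marginal revenue product equals the wage: MR·MP_L = w.
At L, Q = 8·√L. Substituting and solving: (81 − 16·√L)·4·L^(-1/2) = 17 gives L = 16.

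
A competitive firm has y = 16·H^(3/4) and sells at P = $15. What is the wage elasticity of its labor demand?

MP_H = (3/4)·16·H^(-1/4), so P·MP_H = w gives 180·H^(-1/4) = w.
Solving, H(w) = (180/w)^(4). This is a constant-elasticity form: H ∝ w^(−4), so ε = −4.

ε = -4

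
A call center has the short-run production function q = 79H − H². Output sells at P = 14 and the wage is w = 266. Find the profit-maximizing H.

H* = 30

The marginal product of H is MP_H = 79 − 2H.
A price-taking firm hires until the value of the marginal product equals the wage: P·MP_H = w, so 14·(79 − 2H) = 266.
Then 79 − 2H = 19, giving H = 30.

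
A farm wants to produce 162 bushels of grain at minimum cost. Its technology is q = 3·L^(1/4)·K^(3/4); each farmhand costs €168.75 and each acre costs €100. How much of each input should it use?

Cost minimization requires the marginal rate of technical substitution to equal the input-price ratio: MP_L/MP_K = w/r.
Here MP_L/MP_K = (1/4)·(K/L)/(3/4) = (1/3)·(K/L). Setting this equal to 168.75/100 = 1.6875 gives K = 5.0625L.
Substituting into q = 162: 3·L^(1/4)·(5.0625L)^(3/4) = 162.
Solving, L = 16 and K = 81.

L* = 16, K* = 81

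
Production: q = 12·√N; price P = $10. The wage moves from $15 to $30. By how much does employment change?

From P·MP_N = w with MP_N = 6·N^(-1/2), the labor demand is N(w) = (60/w)^(2).
At w = 15: N = 16. At w = 30: N = 4.
ΔN = 4 − 16 = -12.

ΔN = -12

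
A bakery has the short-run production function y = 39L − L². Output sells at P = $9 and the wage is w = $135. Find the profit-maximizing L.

The marginal product of L is MP_L = 39 − 2L.
A price-taking firm hires until the value of the marginal product equals the wage: P·MP_L = w, so 9·(39 − 2L) = 135.
Then 39 − 2L = 15, giving L = 12.

L* = 12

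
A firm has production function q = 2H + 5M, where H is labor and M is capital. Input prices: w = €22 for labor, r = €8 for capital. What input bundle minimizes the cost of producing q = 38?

The inputs are perfect substitutes, so the firm uses whichever has the lower cost per unit of output.
Cost per unit of output via H is w/2 = 11; via M it is r/5 = 1.6. M is cheaper.
Producing q = 38 with M alone: H = 0, M = 7.6.

H* = 0, M* = 7.6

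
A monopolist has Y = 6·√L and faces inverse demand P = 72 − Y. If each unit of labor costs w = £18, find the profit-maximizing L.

L* = 16

Marginal revenue from the inverse demand is MR = 72 − 2Y.
The marginal product is MP_L = 3·L^(-1/2).
A monopolist hires until marginal revenue product equals the wage: MR·MP_L = w.
At L, Y = 6·√L. Substituting and solving: (72 − 12·√L)·3·L^(-1/2) = 18 gives L = 16.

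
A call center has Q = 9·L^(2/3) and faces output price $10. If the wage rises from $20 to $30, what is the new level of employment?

From P·MP_L = w with MP_L = 6·L^(-1/3), the labor demand is L(w) = (60/w)^(3).
At w = 20: L = 27. At w = 30: L = 8.

L* = 8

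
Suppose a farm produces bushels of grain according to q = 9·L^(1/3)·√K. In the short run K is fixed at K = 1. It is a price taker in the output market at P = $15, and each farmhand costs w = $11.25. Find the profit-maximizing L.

L* = 8

With K = 1, MP_L = (1/3)·9·L^(-2/3)·1^(1/2) = 3·L^(-2/3).
Profit maximization for a price taker requires P·MP_L = w: 15·3·L^(-2/3) = 11.25.
So L^(-2/3) = 0.25, which gives L = 8.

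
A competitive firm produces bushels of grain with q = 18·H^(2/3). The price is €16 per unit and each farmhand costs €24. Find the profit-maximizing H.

H* = 512

MP_H = (2/3)·18·H^(-1/3) = 12·H^(-1/3).
Profit maximization for a price taker requires P·MP_H = w: 16·12·H^(-1/3) = 24.
So H^(-1/3) = 0.125, which gives H = 512.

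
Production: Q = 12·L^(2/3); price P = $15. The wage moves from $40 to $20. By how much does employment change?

ΔL = 189

From P·MP_L = w with MP_L = 8·L^(-1/3), the labor demand is L(w) = (120/w)^(3).
At w = 40: L = 27. At w = 20: L = 216.
ΔL = 216 − 27 = 189.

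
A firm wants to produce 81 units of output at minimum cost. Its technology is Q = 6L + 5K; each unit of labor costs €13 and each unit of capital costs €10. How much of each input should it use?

The inputs are perfect substitutes, so the firm uses whichever has the lower cost per unit of output.
Cost per unit of output via L is w/6 = 13/6; via K it is r/5 = 2. K is cheaper.
Producing Q = 81 with K alone: L = 0, K = 16.2.

L* = 0, K* = 16.2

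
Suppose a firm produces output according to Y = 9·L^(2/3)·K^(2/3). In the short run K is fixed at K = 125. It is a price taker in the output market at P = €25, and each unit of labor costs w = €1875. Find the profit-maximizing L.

L* = 8

With K = 125, MP_L = (2/3)·9·L^(-1/3)·125^(2/3) = 150·L^(-1/3).
Profit maximization for a price taker requires P·MP_L = w: 25·150·L^(-1/3) = 1875.
So L^(-1/3) = 0.5, which gives L = 8.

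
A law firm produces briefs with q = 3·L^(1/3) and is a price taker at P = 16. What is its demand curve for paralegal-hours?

MP_L = (1/3)·3·L^(-2/3) = L^(-2/3).
Setting P·MP_L = w: 16·L^(-2/3) = w.
Solving for L: L^(-2/3) = w/16, so L = (16/w)^(3/2).

L(w) = (16/w)^(3/2)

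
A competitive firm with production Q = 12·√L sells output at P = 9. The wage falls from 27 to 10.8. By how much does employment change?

ΔL = 21

From P·MP_L = w with MP_L = 6·L^(-1/2), the labor demand is L(w) = (54/w)^(2).
At w = 27: L = 4. At w = 10.8: L = 25.
ΔL = 25 − 4 = 21.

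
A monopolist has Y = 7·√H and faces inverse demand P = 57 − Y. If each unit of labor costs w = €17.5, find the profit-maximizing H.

H* = 9

Marginal revenue from the inverse demand is MR = 57 − 2Y.
The marginal product is MP_H = 3.5·H^(-1/2).
A monopolist hires until marginal revenue product equals the wage: MR·MP_H = w.
At H, Y = 7·√H. Substituting and solving: (57 − 14·√H)·3.5·H^(-1/2) = 17.5 gives H = 9.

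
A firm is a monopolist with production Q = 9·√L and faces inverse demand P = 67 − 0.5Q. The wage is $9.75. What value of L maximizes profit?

L* = 36

Marginal revenue from the inverse demand is MR = 67 − Q.
The marginal product is MP_L = 4.5·L^(-1/2).
A monopolist hires until marginal revenue product equals the wage: MR·MP_L = w.
At L, Q = 9·√L. Substituting and solving: (67 − 9·√L)·4.5·L^(-1/2) = 9.75 gives L = 36.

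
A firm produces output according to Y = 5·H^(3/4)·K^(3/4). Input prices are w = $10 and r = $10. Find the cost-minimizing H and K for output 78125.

H* = 625, K* = 625

Cost minimization requires the marginal rate of technical substitution to equal the input-price ratio: MP_H/MP_K = w/r.
Here MP_H/MP_K = (3/4)·(K/H)/(3/4) = (K/H). Setting this equal to 10/10 = 1 gives K = H.
Substituting into Y = 78125: 5·H^(3/4)·(H)^(3/4) = 78125.
Solving, H = 625 and K = 625.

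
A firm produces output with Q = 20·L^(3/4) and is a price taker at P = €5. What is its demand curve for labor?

L(w) = (75/w)^(4)

MP_L = (3/4)·20·L^(-1/4) = 15·L^(-1/4).
Setting P·MP_L = w: 75·L^(-1/4) = w.
Solving for L: L^(-1/4) = w/75, so L = (75/w)^(4).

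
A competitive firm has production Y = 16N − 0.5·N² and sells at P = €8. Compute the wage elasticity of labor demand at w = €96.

From P·MP_N = w with MP_N = 16 − N, labor demand is N(w) = 16 − w/8.
dN/dw = −1/(8) = -0.125.
At w = 96, N = 4, so ε = (dN/dw)·(w/N) = (-0.125)·(96/4) = -3.

ε = -3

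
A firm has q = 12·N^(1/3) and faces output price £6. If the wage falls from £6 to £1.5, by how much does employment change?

ΔN = 56

From P·MP_N = w with MP_N = 4·N^(-2/3), the labor demand is N(w) = (24/w)^(3/2).
At w = 6: N = 8. At w = 1.5: N = 64.
ΔN = 64 − 8 = 56.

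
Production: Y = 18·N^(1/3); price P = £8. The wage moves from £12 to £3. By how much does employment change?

ΔN = 56

From P·MP_N = w with MP_N = 6·N^(-2/3), the labor demand is N(w) = (48/w)^(3/2).
At w = 12: N = 8. At w = 3: N = 64.
ΔN = 64 − 8 = 56.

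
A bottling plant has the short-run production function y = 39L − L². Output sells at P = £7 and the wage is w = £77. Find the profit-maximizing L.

L* = 14

The marginal product of L is MP_L = 39 − 2L.
A price-taking firm hires until the value of the marginal product equals the wage: P·MP_L = w, so 7·(39 − 2L) = 77.
Then 39 − 2L = 11, giving L = 14.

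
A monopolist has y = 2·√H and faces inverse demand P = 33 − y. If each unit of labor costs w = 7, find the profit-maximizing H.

Marginal revenue from the inverse demand is MR = 33 − 2y.
The marginal product is MP_H = H^(-1/2).
A monopolist hires until marginal revenue product equals the wage: MR·MP_H = w.
At H, y = 2·√H. Substituting and solving: (33 − 4·√H)·H^(-1/2) = 7 gives H = 9.

H* = 9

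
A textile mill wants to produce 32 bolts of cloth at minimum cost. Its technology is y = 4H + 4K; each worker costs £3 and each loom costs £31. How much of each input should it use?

H* = 8, K* = 0

The inputs are perfect substitutes, so the firm uses whichever has the lower cost per unit of output.
Cost per unit of output via H is w/4 = 0.75; via K it is r/4 = 7.75. H is cheaper.
Producing y = 32 with H alone: H = 8, K = 0.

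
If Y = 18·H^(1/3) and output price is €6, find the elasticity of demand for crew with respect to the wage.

MP_H = (1/3)·18·H^(-2/3), so P·MP_H = w gives 36·H^(-2/3) = w.
Solving, H(w) = (36/w)^(3/2). This is a constant-elasticity form: H ∝ w^(−3/2), so ε = −3/2.

ε = -1.5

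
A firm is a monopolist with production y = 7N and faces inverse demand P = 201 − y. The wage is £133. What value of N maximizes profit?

Marginal revenue from the inverse demand is MR = 201 − 2y.
The marginal product is MP_N = 7.
A monopolist hires until marginal revenue product equals the wage: MR·MP_N = w.
(201 − 14N)·7 = 133, so N = 13.

N* = 13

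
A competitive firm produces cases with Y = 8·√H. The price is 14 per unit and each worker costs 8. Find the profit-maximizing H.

H* = 49

MP_H = (1/2)·8·H^(-1/2) = 4·H^(-1/2).
Profit maximization for a price taker requires P·MP_H = w: 14·4·H^(-1/2) = 8.
So H^(-1/2) = 1/7, which gives H = 49.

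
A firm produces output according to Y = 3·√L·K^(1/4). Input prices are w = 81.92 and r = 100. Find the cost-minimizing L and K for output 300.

L* = 625, K* = 256

Cost minimization requires the marginal rate of technical substitution to equal the input-price ratio: MP_L/MP_K = w/r.
Here MP_L/MP_K = (1/2)·(K/L)/(1/4) = 2·(K/L). Setting this equal to 81.92/100 = 0.8192 gives K = 0.4096L.
Substituting into Y = 300: 3·L^(1/2)·(0.4096L)^(1/4) = 300.
Solving, L = 625 and K = 256.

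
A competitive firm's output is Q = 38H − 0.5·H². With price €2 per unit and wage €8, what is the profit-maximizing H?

The marginal product of H is MP_H = 38 − H.
A price-taking firm hires until the value of the marginal product equals the wage: P·MP_H = w, so 2·(38 − H) = 8.
Then 38 − H = 4, giving H = 34.

H* = 34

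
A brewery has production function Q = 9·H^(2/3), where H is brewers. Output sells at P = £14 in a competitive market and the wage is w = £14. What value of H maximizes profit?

H* = 216

MP_H = (2/3)·9·H^(-1/3) = 6·H^(-1/3).
Profit maximization for a price taker requires P·MP_H = w: 14·6·H^(-1/3) = 14.
So H^(-1/3) = 1/6, which gives H = 216.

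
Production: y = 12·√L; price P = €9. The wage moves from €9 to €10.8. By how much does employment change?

From P·MP_L = w with MP_L = 6·L^(-1/2), the labor demand is L(w) = (54/w)^(2).
At w = 9: L = 36. At w = 10.8: L = 25.
ΔL = 25 − 36 = -11.

ΔL = -11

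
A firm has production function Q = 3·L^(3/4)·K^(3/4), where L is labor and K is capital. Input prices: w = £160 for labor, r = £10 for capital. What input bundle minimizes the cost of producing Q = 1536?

Cost minimization requires the marginal rate of technical substitution to equal the input-price ratio: MP_L/MP_K = w/r.
Here MP_L/MP_K = (3/4)·(K/L)/(3/4) = (K/L). Setting this equal to 160/10 = 16 gives K = 16L.
Substituting into Q = 1536: 3·L^(3/4)·(16L)^(3/4) = 1536.
Solving, L = 16 and K = 256.

L* = 16, K* = 256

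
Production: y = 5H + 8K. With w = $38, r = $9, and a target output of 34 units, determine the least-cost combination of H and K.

H* = 0, K* = 4.25

The inputs are perfect substitutes, so the firm uses whichever has the lower cost per unit of output.
Cost per unit of output via H is w/5 = 7.6; via K it is r/8 = 1.125. K is cheaper.
Producing y = 34 with K alone: H = 0, K = 4.25.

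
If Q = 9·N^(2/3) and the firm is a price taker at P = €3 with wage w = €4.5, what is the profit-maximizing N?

N* = 64

MP_N = (2/3)·9·N^(-1/3) = 6·N^(-1/3).
Profit maximization for a price taker requires P·MP_N = w: 3·6·N^(-1/3) = 4.5.
So N^(-1/3) = 0.25, which gives N = 64.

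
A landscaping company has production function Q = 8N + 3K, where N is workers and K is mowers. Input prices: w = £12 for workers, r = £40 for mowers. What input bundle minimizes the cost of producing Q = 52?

N* = 6.5, K* = 0

The inputs are perfect substitutes, so the firm uses whichever has the lower cost per unit of output.
Cost per unit of output via N is w/8 = 1.5; via K it is r/3 = 40/3. N is cheaper.
Producing Q = 52 with N alone: N = 6.5, K = 0.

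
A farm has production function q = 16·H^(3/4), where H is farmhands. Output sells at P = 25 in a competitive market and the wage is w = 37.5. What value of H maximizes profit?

MP_H = (3/4)·16·H^(-1/4) = 12·H^(-1/4).
Profit maximization for a price taker requires P·MP_H = w: 25·12·H^(-1/4) = 37.5.
So H^(-1/4) = 0.125, which gives H = 4096.

H* = 4096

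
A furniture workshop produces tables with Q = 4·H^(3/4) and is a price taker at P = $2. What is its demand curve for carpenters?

MP_H = (3/4)·4·H^(-1/4) = 3·H^(-1/4).
Setting P·MP_H = w: 6·H^(-1/4) = w.
Solving for H: H^(-1/4) = w/6, so H = (6/w)^(4).

H(w) = 1296/w^(4)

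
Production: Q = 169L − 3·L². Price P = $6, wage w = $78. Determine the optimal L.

The marginal product of L is MP_L = 169 − 6L.
A price-taking firm hires until the value of the marginal product equals the wage: P·MP_L = w, so 6·(169 − 6L) = 78.
Then 169 − 6L = 13, giving L = 26.

L* = 26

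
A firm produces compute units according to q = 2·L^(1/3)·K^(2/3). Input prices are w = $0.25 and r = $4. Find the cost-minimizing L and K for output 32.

L* = 64, K* = 8

Cost minimization requires the marginal rate of technical substitution to equal the input-price ratio: MP_L/MP_K = w/r.
Here MP_L/MP_K = (1/3)·(K/L)/(2/3) = 0.5·(K/L). Setting this equal to 0.25/4 = 0.0625 gives K = 0.125L.
Substituting into q = 32: 2·L^(1/3)·(0.125L)^(2/3) = 32.
Solving, L = 64 and K = 8.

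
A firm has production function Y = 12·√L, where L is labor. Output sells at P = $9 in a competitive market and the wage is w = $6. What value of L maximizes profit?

L* = 81

MP_L = (1/2)·12·L^(-1/2) = 6·L^(-1/2).
Profit maximization for a price taker requires P·MP_L = w: 9·6·L^(-1/2) = 6.
So L^(-1/2) = 1/9, which gives L = 81.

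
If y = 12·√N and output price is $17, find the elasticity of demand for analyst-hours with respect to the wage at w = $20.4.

ε = -2

MP_N = (1/2)·12·N^(-1/2), so P·MP_N = w gives 102·N^(-1/2) = w.
Solving, N(w) = (102/w)^(2). This is a constant-elasticity form: N ∝ w^(−2), so ε = −2.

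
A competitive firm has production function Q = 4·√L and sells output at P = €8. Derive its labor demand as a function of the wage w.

MP_L = (1/2)·4·L^(-1/2) = 2·L^(-1/2).
Setting P·MP_L = w: 16·L^(-1/2) = w.
Solving for L: L^(-1/2) = w/16, so L = (16/w)^(2).

L(w) = 256/w²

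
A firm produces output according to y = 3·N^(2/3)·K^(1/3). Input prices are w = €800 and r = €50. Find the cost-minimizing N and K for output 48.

Cost minimization requires the marginal rate of technical substitution to equal the input-price ratio: MP_N/MP_K = w/r.
Here MP_N/MP_K = (2/3)·(K/N)/(1/3) = 2·(K/N). Setting this equal to 800/50 = 16 gives K = 8N.
Substituting into y = 48: 3·N^(2/3)·(8N)^(1/3) = 48.
Solving, N = 8 and K = 64.

N* = 8, K* = 64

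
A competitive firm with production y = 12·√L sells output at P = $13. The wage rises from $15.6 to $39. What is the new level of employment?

L* = 4

From P·MP_L = w with MP_L = 6·L^(-1/2), the labor demand is L(w) = (78/w)^(2).
At w = 15.6: L = 25. At w = 39: L = 4.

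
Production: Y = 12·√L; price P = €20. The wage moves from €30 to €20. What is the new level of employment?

L* = 36

From P·MP_L = w with MP_L = 6·L^(-1/2), the labor demand is L(w) = (120/w)^(2).
At w = 30: L = 16. At w = 20: L = 36.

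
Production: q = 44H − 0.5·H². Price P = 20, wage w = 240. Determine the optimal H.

The marginal product of H is MP_H = 44 − H.
A price-taking firm hires until the value of the marginal product equals the wage: P·MP_H = w, so 20·(44 − H) = 240.
Then 44 − H = 12, giving H = 32.

H* = 32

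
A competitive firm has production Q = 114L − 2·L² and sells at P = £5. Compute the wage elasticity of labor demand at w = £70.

ε = -0.14

From P·MP_L = w with MP_L = 114 − 4L, labor demand is L(w) = (114 − w/5)/4.
dL/dw = −1/(20) = -0.05.
At w = 70, L = 25, so ε = (dL/dw)·(w/L) = (-0.05)·(70/25) = -0.14.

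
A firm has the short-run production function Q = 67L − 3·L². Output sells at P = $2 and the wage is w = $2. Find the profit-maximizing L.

L* = 11

The marginal product of L is MP_L = 67 − 6L.
A price-taking firm hires until the value of the marginal product equals the wage: P·MP_L = w, so 2·(67 − 6L) = 2.
Then 67 − 6L = 1, giving L = 11.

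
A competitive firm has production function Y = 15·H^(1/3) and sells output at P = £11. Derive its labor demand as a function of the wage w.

MP_H = (1/3)·15·H^(-2/3) = 5·H^(-2/3).
Setting P·MP_H = w: 55·H^(-2/3) = w.
Solving for H: H^(-2/3) = w/55, so H = (55/w)^(3/2).

H(w) = (55/w)^(3/2)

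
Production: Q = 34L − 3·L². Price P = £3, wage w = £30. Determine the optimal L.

L* = 4

The marginal product of L is MP_L = 34 − 6L.
A price-taking firm hires until the value of the marginal product equals the wage: P·MP_L = w, so 3·(34 − 6L) = 30.
Then 34 − 6L = 10, giving L = 4.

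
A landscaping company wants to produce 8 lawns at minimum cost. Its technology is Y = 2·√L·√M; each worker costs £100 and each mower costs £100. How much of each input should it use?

L* = 4, M* = 4

Cost minimization requires the marginal rate of technical substitution to equal the input-price ratio: MP_L/MP_M = w/r.
Here MP_L/MP_M = (1/2)·(M/L)/(1/2) = (M/L). Setting this equal to 100/100 = 1 gives M = L.
Substituting into Y = 8: 2·L^(1/2)·(L)^(1/2) = 8.
Solving, L = 4 and M = 4.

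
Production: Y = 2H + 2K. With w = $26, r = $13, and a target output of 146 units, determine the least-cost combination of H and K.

The inputs are perfect substitutes, so the firm uses whichever has the lower cost per unit of output.
Cost per unit of output via H is w/2 = 13; via K it is r/2 = 6.5. K is cheaper.
Producing Y = 146 with K alone: H = 0, K = 73.

H* = 0, K* = 73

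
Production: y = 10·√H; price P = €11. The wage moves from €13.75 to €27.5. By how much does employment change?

From P·MP_H = w with MP_H = 5·H^(-1/2), the labor demand is H(w) = (55/w)^(2).
At w = 13.75: H = 16. At w = 27.5: H = 4.
ΔH = 4 − 16 = -12.

ΔH = -12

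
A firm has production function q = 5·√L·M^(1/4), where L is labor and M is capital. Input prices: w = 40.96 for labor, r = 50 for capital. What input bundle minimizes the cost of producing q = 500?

L* = 625, M* = 256

Cost minimization requires the marginal rate of technical substitution to equal the input-price ratio: MP_L/MP_M = w/r.
Here MP_L/MP_M = (1/2)·(M/L)/(1/4) = 2·(M/L). Setting this equal to 40.96/50 = 0.8192 gives M = 0.4096L.
Substituting into q = 500: 5·L^(1/2)·(0.4096L)^(1/4) = 500.
Solving, L = 625 and M = 256.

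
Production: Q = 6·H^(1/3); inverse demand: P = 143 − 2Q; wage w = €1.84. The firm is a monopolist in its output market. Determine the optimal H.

H* = 125

Marginal revenue from the inverse demand is MR = 143 − 4Q.
The marginal product is MP_H = 2·H^(-2/3).
A monopolist hires until marginal revenue product equals the wage: MR·MP_H = w.
At H, Q = 6·H^(1/3). Substituting and solving: (143 − 24·H^(1/3))·2·H^(-2/3) = 1.84 gives H = 125.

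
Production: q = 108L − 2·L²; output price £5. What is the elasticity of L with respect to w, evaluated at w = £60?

From P·MP_L = w with MP_L = 108 − 4L, labor demand is L(w) = (108 − w/5)/4.
dL/dw = −1/(20) = -0.05.
At w = 60, L = 24, so ε = (dL/dw)·(w/L) = (-0.05)·(60/24) = -0.125.

ε = -0.125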